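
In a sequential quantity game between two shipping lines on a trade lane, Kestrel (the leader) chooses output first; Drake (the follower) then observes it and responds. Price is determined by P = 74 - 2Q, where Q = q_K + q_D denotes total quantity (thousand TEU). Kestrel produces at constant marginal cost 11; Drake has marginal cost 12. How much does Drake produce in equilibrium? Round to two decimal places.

The follower Drake best-responds to any q_K: π_D = (74 - 2Q)q_D - 12q_D.
∂π_D/∂q_D = 62 - 2q_K - 4q_D = 0 gives the reaction function q_D = (62 - 2q_K)/4.
The leader anticipates this reaction. Substituting into P = 74 - 2Q gives P = 43 - q_K, so π_K = (43 - q_K)q_K - 11q_K.
Maximising: ∂π_K/∂q_K = 32 - 2q_K = 0, giving q_K = 16.
Then q_D = (62 - 2·16)/4 = 15/2.

7.50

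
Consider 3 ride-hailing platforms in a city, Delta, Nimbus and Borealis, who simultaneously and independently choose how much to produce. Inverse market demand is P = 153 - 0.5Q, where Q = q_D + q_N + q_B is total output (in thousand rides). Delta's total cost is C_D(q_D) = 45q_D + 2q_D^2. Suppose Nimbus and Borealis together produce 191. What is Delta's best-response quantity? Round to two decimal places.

With rivals' combined output fixed at 191, Delta's profit is π_D = (153 - (1/2)·191 - (1/2)q_D)q_D - (45q_D + 2q_D²) = (115/2 - (1/2)q_D)q_D - (45q_D + 2q_D²).
∂π_D/∂q_D = 25/2 - 5q_D = 0, so q_D = 5/2.

2.50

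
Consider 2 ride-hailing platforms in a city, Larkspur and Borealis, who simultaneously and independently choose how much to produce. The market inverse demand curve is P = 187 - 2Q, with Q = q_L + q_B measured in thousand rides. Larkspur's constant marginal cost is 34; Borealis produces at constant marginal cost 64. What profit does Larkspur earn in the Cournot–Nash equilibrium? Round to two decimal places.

1860.50

Larkspur's profit: π_L = (187 - 2Q)q_L - (34q_L). Setting ∂π_L/∂q_L = 0: 153 - 4q_L - 2(q_B) = 0.
Borealis's first-order condition: 123 - 4q_B - 2(q_L) = 0.
Best responses: q_L = (153 - 2q_B)/4, q_B = (123 - 2q_L)/4.
Substituting one into the other gives q_L = 61/2 and q_B = 31/2.
Price P = 187 - 2·46 = 95.
Larkspur's profit: (95 - 34)·(61/2) = 1860.5000.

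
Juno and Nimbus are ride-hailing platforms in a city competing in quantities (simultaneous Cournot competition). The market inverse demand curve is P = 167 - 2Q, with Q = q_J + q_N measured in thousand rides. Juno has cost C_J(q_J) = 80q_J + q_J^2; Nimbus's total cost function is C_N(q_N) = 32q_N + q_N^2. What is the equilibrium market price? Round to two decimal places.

111.50

Juno's profit: π_J = (167 - 2Q)q_J - (80q_J + q_J²). Setting ∂π_J/∂q_J = 0: 87 - 6q_J - 2(q_N) = 0.
Nimbus's first-order condition: 135 - 6q_N - 2(q_J) = 0.
Best responses: q_J = (87 - 2q_N)/6, q_N = (135 - 2q_J)/6.
Solving the pair: q_J = 63/8, q_N = 159/8.
Total output Q = 111/4, so price P = 167 - 2·(111/4) = 223/2.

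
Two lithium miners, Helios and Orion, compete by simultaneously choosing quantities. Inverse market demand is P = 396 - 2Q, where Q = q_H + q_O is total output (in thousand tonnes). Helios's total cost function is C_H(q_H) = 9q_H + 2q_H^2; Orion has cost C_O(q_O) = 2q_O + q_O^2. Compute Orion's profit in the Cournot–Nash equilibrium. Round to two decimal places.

8762.73

Helios's profit: π_H = (396 - 2Q)q_H - (9q_H + 2q_H²). Setting ∂π_H/∂q_H = 0: 387 - 8q_H - 2(q_O) = 0.
Orion's profit: π_O = (396 - 2Q)q_O - (2q_O + q_O²). Setting ∂π_O/∂q_O = 0: 394 - 6q_O - 2(q_H) = 0.
So q_H = (387 - 2q_O)/8 and q_O = (394 - 2q_H)/6.
Substituting one into the other gives q_H = 767/22 and q_O = 1189/22.
Price P = 396 - 2·(978/11) = 218.1818.
Orion's profit: 218.1818·(1189/22) - 2·(1189/22) - (1189/22)² = 8762.7335.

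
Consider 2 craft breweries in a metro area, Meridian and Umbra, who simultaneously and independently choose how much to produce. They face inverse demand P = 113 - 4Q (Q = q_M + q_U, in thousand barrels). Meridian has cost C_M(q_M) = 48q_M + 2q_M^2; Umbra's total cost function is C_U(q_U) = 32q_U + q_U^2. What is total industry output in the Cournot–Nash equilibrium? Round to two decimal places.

Meridian's profit: π_M = (113 - 4Q)q_M - (48q_M + 2q_M²). Setting ∂π_M/∂q_M = 0: 65 - 12q_M - 4(q_U) = 0.
Umbra's first-order condition: 81 - 10q_U - 4(q_M) = 0.
Best responses: q_M = (65 - 4q_U)/12, q_U = (81 - 4q_M)/10.
Solving the pair: q_M = 163/52, q_U = 89/13.
Total output Q = 163/52 + 89/13 = 519/52.

9.98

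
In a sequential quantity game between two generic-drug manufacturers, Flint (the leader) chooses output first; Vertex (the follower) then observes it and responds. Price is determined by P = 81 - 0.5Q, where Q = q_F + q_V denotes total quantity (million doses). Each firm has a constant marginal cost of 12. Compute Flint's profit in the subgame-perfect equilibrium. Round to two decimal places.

Solve by backward induction. Given q_F, the follower Vertex maximises π_V = (81 - (1/2)q_F - (1/2)q_V)q_V - 12q_V.
Follower FOC: 69 - (1/2)q_F - q_V = 0, so q_V(q_F) = (69 - (1/2)q_F).
Flint substitutes q_V(q_F) into its own profit: π_F = q_F(81 - (1/2)q_F - (69 - (1/2)q_F)/2) - 12q_F = (93/2 - (1/4)q_F)q_F - 12q_F.
The leader's first-order condition 69/2 - (1/2)q_F = 0 yields q_F = 69.
Then q_V = (69 - (1/2)·69) = 69/2.
Price P = 81 - (1/2)·(207/2) = 117/4.
Flint's profit: (117/4 - 12)·69 = 1190.2500.

1190.25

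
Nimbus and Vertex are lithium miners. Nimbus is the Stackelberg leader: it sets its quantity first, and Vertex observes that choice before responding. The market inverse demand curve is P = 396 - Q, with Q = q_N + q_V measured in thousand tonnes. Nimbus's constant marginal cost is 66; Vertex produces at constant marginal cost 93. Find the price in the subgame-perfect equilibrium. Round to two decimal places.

Solve by backward induction. Given q_N, the follower Vertex maximises π_V = (396 - q_N - q_V)q_V - 93q_V.
∂π_V/∂q_V = 303 - q_N - 2q_V = 0 gives the reaction function q_V = (303 - q_N)/2.
The leader anticipates this reaction. Substituting into P = 396 - Q gives P = 489/2 - (1/2)q_N, so π_N = (489/2 - (1/2)q_N)q_N - 66q_N.
Maximising: ∂π_N/∂q_N = 357/2 - q_N = 0, giving q_N = 357/2.
Then q_V = (303 - 357/2)/2 = 249/4.
Total output Q = 963/4, so price P = 396 - 963/4 = 621/4.

155.25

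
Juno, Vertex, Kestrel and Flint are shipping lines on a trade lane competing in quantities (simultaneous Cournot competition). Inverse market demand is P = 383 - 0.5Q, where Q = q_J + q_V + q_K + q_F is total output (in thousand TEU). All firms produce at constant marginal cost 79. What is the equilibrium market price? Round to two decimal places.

A representative firm's profit is π_i = q_i(383 - 0.5Q) - 79q_i.
First-order condition (treating rivals' output as given): 304 - q_i - (1/2)·Σ_{j≠i} q_j = 0.
With identical firms every q_j equals q_i, so Σ_{j≠i} q_j = 3q_i and 304 = (5/2)q_i, giving q_i = 608/5.
Total output Q = 486.4000, so price P = 383 - (1/2)·486.4000 = 699/5.

139.80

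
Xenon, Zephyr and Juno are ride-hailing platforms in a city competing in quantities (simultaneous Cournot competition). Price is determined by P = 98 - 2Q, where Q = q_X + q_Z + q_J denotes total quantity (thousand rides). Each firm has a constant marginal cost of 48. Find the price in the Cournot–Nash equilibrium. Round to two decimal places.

60.50

A representative firm's profit is π_i = q_i(98 - 2Q) - 48q_i.
Setting ∂π_i/∂q_i = 0 with rivals' quantities fixed: 50 - 4q_i - 2·Σ_{j≠i} q_j = 0.
By symmetry each firm produces the same amount; substituting Σ_{j≠i} q_j = 2q_i yields q_i = 50/8 = 25/4.
Total output Q = 75/4, so price P = 98 - 2·(75/4) = 121/2.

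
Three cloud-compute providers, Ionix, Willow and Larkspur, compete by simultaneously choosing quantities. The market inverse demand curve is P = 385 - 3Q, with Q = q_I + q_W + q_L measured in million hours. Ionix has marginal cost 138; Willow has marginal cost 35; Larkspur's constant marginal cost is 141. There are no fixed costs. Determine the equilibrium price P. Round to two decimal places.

174.75

Ionix's profit: π_I = (385 - 3Q)q_I - (138q_I). Setting ∂π_I/∂q_I = 0: 247 - 6q_I - 3(q_W + q_L) = 0.
Willow's first-order condition: 350 - 6q_W - 3(q_I + q_L) = 0.
Larkspur's first-order condition: 244 - 6q_L - 3(q_I + q_W) = 0.
Summing all 3 equations gives 841 − 12Q = 0, hence Q = 841/12.
Back-substituting: q_I = (247 − 841/4)/3 = 49/4, q_W = (350 − 841/4)/3 = 559/12, q_L = (244 − 841/4)/3 = 45/4.
Total output Q = 841/12, so price P = 385 - 3·(841/12) = 699/4.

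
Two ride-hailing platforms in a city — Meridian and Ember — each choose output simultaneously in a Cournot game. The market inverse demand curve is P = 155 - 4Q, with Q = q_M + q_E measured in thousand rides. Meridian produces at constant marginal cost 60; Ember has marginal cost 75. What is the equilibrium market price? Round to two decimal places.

96.67

Meridian's profit: π_M = (155 - 4Q)q_M - (60q_M). Setting ∂π_M/∂q_M = 0: 95 - 8q_M - 4(q_E) = 0.
Ember's first-order condition: 80 - 8q_E - 4(q_M) = 0.
So q_M = (95 - 4q_E)/8 and q_E = (80 - 4q_M)/8.
Substituting one into the other gives q_M = 55/6 and q_E = 65/12.
Total output Q = 175/12, so price P = 155 - 4·(175/12) = 290/3.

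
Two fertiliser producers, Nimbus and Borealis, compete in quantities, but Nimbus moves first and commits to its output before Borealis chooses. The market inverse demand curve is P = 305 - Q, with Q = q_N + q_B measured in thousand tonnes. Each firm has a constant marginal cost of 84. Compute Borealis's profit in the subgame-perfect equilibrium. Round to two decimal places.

3052.56

Solve by backward induction. Given q_N, the follower Borealis maximises π_B = (305 - q_N - q_B)q_B - 84q_B.
Follower FOC: 221 - q_N - 2q_B = 0, so q_B(q_N) = (221 - q_N)/2.
Nimbus substitutes q_B(q_N) into its own profit: π_N = q_N(305 - q_N - (221 - q_N)/2) - 84q_N = (389/2 - (1/2)q_N)q_N - 84q_N.
Leader FOC: 221/2 - q_N = 0, so q_N = 221/2.
Then q_B = (221 - 221/2)/2 = 221/4.
Price P = 305 - 663/4 = 557/4.
Borealis's profit: (557/4 - 84)·(221/4) = 3052.5625.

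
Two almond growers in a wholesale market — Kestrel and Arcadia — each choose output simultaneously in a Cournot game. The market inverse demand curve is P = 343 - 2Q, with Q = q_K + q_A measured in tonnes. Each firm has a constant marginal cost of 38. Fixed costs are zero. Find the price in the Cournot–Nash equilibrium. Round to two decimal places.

Each firm earns π_i = (343 - 2Q)q_i - 38q_i.
First-order condition (treating rivals' output as given): 305 - 4q_i - 2q_j = 0.
By symmetry each firm produces the same amount; substituting q_j = q_i yields q_i = 305/6.
Total output Q = 305/3, so price P = 343 - 2·(305/3) = 419/3.

139.67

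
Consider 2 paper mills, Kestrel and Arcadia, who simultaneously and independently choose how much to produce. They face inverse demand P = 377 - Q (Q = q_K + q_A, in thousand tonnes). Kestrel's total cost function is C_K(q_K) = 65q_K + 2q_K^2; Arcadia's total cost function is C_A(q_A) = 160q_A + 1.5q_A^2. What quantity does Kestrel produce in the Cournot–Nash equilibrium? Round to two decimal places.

Kestrel's profit: π_K = (377 - Q)q_K - (65q_K + 2q_K²). Setting ∂π_K/∂q_K = 0: 312 - 6q_K - (q_A) = 0.
Arcadia's first-order condition: 217 - 5q_A - (q_K) = 0.
Rearranging gives the reaction functions q_K = (312 - q_A)/6 and q_A = (217 - q_K)/5.
Solving the pair: q_K = 1343/29, q_A = 990/29.

46.31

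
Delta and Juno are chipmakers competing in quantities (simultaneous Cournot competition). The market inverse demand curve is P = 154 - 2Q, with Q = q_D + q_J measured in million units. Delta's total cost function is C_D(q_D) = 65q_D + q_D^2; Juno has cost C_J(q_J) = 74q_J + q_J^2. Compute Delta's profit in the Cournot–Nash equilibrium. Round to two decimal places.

409.79

Delta's profit: π_D = (154 - 2Q)q_D - (65q_D + q_D²). Setting ∂π_D/∂q_D = 0: 89 - 6q_D - 2(q_J) = 0.
Juno's first-order condition: 80 - 6q_J - 2(q_D) = 0.
Rearranging gives the reaction functions q_D = (89 - 2q_J)/6 and q_J = (80 - 2q_D)/6.
Substituting one into the other gives q_D = 187/16 and q_J = 151/16.
Price P = 154 - 2·(169/8) = 447/4.
Delta's profit: (447/4)·(187/16) - 65·(187/16) - (187/16)² = 409.7930.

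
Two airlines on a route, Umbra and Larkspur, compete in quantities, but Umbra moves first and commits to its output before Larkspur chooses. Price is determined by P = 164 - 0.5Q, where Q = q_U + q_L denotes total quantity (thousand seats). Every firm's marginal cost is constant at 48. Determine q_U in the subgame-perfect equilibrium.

116

Solve by backward induction. Given q_U, the follower Larkspur maximises π_L = (164 - (1/2)q_U - (1/2)q_L)q_L - 48q_L.
Follower FOC: 116 - (1/2)q_U - q_L = 0, so q_L(q_U) = (116 - (1/2)q_U).
Umbra substitutes q_L(q_U) into its own profit: π_U = q_U(164 - (1/2)q_U - (116 - (1/2)q_U)/2) - 48q_U = (106 - (1/4)q_U)q_U - 48q_U.
Maximising: ∂π_U/∂q_U = 58 - (1/2)q_U = 0, giving q_U = 116.
Then q_L = (116 - (1/2)·116) = 58.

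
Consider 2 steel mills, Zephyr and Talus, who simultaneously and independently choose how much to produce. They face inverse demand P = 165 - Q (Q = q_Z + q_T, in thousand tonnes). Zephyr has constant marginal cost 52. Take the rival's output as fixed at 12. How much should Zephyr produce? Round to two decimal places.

50.50

With the rival's output fixed at 12, Zephyr's profit is π_Z = (165 - 12 - q_Z)q_Z - (52q_Z) = (153 - q_Z)q_Z - (52q_Z).
∂π_Z/∂q_Z = 101 - 2q_Z = 0, so q_Z = 101/2.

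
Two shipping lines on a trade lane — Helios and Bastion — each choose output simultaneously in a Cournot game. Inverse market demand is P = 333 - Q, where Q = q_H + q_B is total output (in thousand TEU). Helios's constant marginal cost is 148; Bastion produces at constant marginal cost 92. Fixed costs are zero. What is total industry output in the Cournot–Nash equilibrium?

Helios's profit: π_H = (333 - Q)q_H - (148q_H). Setting ∂π_H/∂q_H = 0: 185 - 2q_H - (q_B) = 0.
Bastion's first-order condition: 241 - 2q_B - (q_H) = 0.
So q_H = (185 - q_B)/2 and q_B = (241 - q_H)/2.
Solving the pair: q_H = 43, q_B = 99.
Total output Q = 43 + 99 = 142.

142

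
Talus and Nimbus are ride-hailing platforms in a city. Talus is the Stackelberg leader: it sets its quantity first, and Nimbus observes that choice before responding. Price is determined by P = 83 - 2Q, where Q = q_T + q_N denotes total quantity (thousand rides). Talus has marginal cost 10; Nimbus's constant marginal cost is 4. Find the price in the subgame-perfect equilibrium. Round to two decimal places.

26.75

Solve by backward induction. Given q_T, the follower Nimbus maximises π_N = (83 - 2q_T - 2q_N)q_N - 4q_N.
Setting the follower's marginal profit to zero, 79 - 2q_T - 4q_N = 0, i.e. q_N = (79 - 2q_T)/4.
The leader anticipates this reaction. Substituting into P = 83 - 2Q gives P = 87/2 - q_T, so π_T = (87/2 - q_T)q_T - 10q_T.
The leader's first-order condition 67/2 - 2q_T = 0 yields q_T = 67/4.
Then q_N = (79 - 2·(67/4))/4 = 91/8.
Total output Q = 225/8, so price P = 83 - 2·(225/8) = 107/4.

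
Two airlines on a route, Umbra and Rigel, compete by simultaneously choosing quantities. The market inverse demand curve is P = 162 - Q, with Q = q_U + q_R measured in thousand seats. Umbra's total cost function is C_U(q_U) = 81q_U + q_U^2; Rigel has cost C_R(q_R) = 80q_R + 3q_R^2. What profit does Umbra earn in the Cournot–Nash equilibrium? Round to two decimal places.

666.71

Umbra's profit: π_U = (162 - Q)q_U - (81q_U + q_U²). Setting ∂π_U/∂q_U = 0: 81 - 4q_U - (q_R) = 0.
Rigel's first-order condition: 82 - 8q_R - (q_U) = 0.
Rearranging gives the reaction functions q_U = (81 - q_R)/4 and q_R = (82 - q_U)/8.
Substituting one into the other gives q_U = 566/31 and q_R = 247/31.
Price P = 162 - 813/31 = 135.7742.
Umbra's profit: 135.7742·(566/31) - 81·(566/31) - (566/31)² = 666.7138.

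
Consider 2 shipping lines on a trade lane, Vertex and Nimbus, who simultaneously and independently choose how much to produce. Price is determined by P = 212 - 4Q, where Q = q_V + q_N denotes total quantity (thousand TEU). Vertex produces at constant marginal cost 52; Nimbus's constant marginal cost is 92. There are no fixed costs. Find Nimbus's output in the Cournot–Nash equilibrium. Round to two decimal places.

6.67

Vertex's profit: π_V = (212 - 4Q)q_V - (52q_V). Setting ∂π_V/∂q_V = 0: 160 - 8q_V - 4(q_N) = 0.
Nimbus's profit: π_N = (212 - 4Q)q_N - (92q_N). Setting ∂π_N/∂q_N = 0: 120 - 8q_N - 4(q_V) = 0.
Rearranging gives the reaction functions q_V = (160 - 4q_N)/8 and q_N = (120 - 4q_V)/8.
Substituting one into the other gives q_V = 50/3 and q_N = 20/3.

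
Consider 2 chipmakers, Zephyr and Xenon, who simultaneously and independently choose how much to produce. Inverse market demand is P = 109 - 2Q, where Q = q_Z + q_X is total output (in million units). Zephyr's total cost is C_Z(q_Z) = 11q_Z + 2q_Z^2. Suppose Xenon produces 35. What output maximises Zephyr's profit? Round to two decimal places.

3.50

With the rival's output fixed at 35, Zephyr's profit is π_Z = (109 - 2·35 - 2q_Z)q_Z - (11q_Z + 2q_Z²) = (39 - 2q_Z)q_Z - (11q_Z + 2q_Z²).
∂π_Z/∂q_Z = 28 - 8q_Z = 0, so q_Z = 7/2.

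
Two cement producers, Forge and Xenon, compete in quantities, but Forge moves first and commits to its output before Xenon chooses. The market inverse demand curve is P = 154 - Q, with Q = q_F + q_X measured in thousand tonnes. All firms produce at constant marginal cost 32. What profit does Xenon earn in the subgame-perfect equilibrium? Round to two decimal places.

930.25

The follower Xenon best-responds to any q_F: π_X = (154 - Q)q_X - 32q_X.
Setting the follower's marginal profit to zero, 122 - q_F - 2q_X = 0, i.e. q_X = (122 - q_F)/2.
The leader anticipates this reaction. Substituting into P = 154 - Q gives P = 93 - (1/2)q_F, so π_F = (93 - (1/2)q_F)q_F - 32q_F.
The leader's first-order condition 61 - q_F = 0 yields q_F = 61.
Then q_X = (122 - 61)/2 = 61/2.
Price P = 154 - 183/2 = 125/2.
Xenon's profit: (125/2 - 32)·(61/2) = 930.2500.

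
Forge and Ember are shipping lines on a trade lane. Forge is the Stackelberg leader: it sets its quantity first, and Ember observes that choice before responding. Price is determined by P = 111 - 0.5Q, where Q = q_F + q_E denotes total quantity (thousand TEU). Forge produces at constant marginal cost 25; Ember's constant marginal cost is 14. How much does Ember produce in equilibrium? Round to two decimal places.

59.50

Solve by backward induction. Given q_F, the follower Ember maximises π_E = (111 - (1/2)q_F - (1/2)q_E)q_E - 14q_E.
∂π_E/∂q_E = 97 - (1/2)q_F - q_E = 0 gives the reaction function q_E = (97 - (1/2)q_F).
The leader anticipates this reaction. Substituting into P = 111 - 0.5Q gives P = 125/2 - (1/4)q_F, so π_F = (125/2 - (1/4)q_F)q_F - 25q_F.
Leader FOC: 75/2 - (1/2)q_F = 0, so q_F = 75.
Then q_E = (97 - (1/2)·75) = 119/2.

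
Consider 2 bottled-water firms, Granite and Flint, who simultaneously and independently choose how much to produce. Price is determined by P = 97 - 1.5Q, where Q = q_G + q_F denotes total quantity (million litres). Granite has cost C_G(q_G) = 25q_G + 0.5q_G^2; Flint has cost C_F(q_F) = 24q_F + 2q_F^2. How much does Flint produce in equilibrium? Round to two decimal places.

Granite's profit: π_G = (97 - 1.5Q)q_G - (25q_G + (1/2)q_G²). Setting ∂π_G/∂q_G = 0: 72 - 4q_G - (3/2)(q_F) = 0.
Flint's first-order condition: 73 - 7q_F - (3/2)(q_G) = 0.
Best responses: q_G = (72 - (3/2)q_F)/4, q_F = (73 - (3/2)q_G)/7.
Solving the pair: q_G = 1578/103, q_F = 736/103.

7.15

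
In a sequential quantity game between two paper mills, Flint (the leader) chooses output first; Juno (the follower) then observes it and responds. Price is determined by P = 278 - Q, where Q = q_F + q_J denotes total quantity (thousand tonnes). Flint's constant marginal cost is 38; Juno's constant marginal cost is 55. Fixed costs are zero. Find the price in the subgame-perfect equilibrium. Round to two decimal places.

The follower Juno best-responds to any q_F: π_J = (278 - Q)q_J - 55q_J.
∂π_J/∂q_J = 223 - q_F - 2q_J = 0 gives the reaction function q_J = (223 - q_F)/2.
Flint substitutes q_J(q_F) into its own profit: π_F = q_F(278 - q_F - (223 - q_F)/2) - 38q_F = (333/2 - (1/2)q_F)q_F - 38q_F.
The leader's first-order condition 257/2 - q_F = 0 yields q_F = 257/2.
Then q_J = (223 - 257/2)/2 = 189/4.
Total output Q = 703/4, so price P = 278 - 703/4 = 409/4.

102.25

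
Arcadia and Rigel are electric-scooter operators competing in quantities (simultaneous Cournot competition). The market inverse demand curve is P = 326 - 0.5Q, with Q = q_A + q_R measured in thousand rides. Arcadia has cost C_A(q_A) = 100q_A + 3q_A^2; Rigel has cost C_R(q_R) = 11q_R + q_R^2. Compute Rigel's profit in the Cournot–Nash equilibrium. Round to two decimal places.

15246.79

Arcadia's profit: π_A = (326 - 0.5Q)q_A - (100q_A + 3q_A²). Setting ∂π_A/∂q_A = 0: 226 - 7q_A - (1/2)(q_R) = 0.
Rigel's profit: π_R = (326 - 0.5Q)q_R - (11q_R + q_R²). Setting ∂π_R/∂q_R = 0: 315 - 3q_R - (1/2)(q_A) = 0.
Best responses: q_A = (226 - (1/2)q_R)/7, q_R = (315 - (1/2)q_A)/3.
Substituting one into the other gives q_A = 25.0843 and q_R = 100.8193.
Price P = 326 - (1/2)·125.9036 = 263.0482.
Rigel's profit: 263.0482·100.8193 - 11·100.8193 - 100.8193² = 15246.7900.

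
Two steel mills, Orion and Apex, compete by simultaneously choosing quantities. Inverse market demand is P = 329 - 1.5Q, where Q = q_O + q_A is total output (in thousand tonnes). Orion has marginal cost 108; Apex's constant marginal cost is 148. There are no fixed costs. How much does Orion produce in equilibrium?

58

Orion's profit: π_O = (329 - 1.5Q)q_O - (108q_O). Setting ∂π_O/∂q_O = 0: 221 - 3q_O - (3/2)(q_A) = 0.
Apex's first-order condition: 181 - 3q_A - (3/2)(q_O) = 0.
So q_O = (221 - (3/2)q_A)/3 and q_A = (181 - (3/2)q_O)/3.
Substituting one into the other gives q_O = 58 and q_A = 94/3.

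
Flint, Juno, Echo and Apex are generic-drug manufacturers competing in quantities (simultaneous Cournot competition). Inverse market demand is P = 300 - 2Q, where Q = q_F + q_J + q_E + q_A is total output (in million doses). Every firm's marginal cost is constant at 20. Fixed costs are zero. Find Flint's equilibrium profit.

1568

A representative firm's profit is π_i = q_i(300 - 2Q) - 20q_i.
First-order condition (treating rivals' output as given): 280 - 4q_i - 2·Σ_{j≠i} q_j = 0.
By symmetry each firm produces the same amount; substituting Σ_{j≠i} q_j = 3q_i yields q_i = 280/10 = 28.
Price P = 300 - 2·112 = 76.
Flint's profit: (76 - 20)·28 = 1568.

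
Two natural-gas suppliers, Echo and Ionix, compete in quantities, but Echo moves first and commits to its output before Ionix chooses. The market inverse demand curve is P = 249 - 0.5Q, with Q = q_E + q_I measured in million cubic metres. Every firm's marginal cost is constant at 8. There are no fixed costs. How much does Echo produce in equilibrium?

The follower Ionix best-responds to any q_E: π_I = (249 - 0.5Q)q_I - 8q_I.
Follower FOC: 241 - (1/2)q_E - q_I = 0, so q_I(q_E) = (241 - (1/2)q_E).
Echo substitutes q_I(q_E) into its own profit: π_E = q_E(249 - (1/2)q_E - (241 - (1/2)q_E)/2) - 8q_E = (257/2 - (1/4)q_E)q_E - 8q_E.
Maximising: ∂π_E/∂q_E = 241/2 - (1/2)q_E = 0, giving q_E = 241.
Then q_I = (241 - (1/2)·241) = 241/2.

241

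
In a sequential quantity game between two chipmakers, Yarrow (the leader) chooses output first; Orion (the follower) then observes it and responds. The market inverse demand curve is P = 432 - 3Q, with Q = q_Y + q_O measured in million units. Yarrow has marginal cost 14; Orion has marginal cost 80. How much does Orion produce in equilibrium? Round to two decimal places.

18.33

Solve by backward induction. Given q_Y, the follower Orion maximises π_O = (432 - 3q_Y - 3q_O)q_O - 80q_O.
Follower FOC: 352 - 3q_Y - 6q_O = 0, so q_O(q_Y) = (352 - 3q_Y)/6.
Yarrow substitutes q_O(q_Y) into its own profit: π_Y = q_Y(432 - 3q_Y - (352 - 3q_Y)/2) - 14q_Y = (256 - (3/2)q_Y)q_Y - 14q_Y.
Maximising: ∂π_Y/∂q_Y = 242 - 3q_Y = 0, giving q_Y = 242/3.
Then q_O = (352 - 3·(242/3))/6 = 55/3.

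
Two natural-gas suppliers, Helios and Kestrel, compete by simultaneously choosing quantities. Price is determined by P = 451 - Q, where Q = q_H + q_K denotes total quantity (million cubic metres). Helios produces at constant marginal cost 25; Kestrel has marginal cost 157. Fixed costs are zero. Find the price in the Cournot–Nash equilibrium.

211

Helios's profit: π_H = (451 - Q)q_H - (25q_H). Setting ∂π_H/∂q_H = 0: 426 - 2q_H - (q_K) = 0.
Kestrel's profit: π_K = (451 - Q)q_K - (157q_K). Setting ∂π_K/∂q_K = 0: 294 - 2q_K - (q_H) = 0.
So q_H = (426 - q_K)/2 and q_K = (294 - q_H)/2.
Substituting one into the other gives q_H = 186 and q_K = 54.
Total output Q = 240, so price P = 451 - 240 = 211.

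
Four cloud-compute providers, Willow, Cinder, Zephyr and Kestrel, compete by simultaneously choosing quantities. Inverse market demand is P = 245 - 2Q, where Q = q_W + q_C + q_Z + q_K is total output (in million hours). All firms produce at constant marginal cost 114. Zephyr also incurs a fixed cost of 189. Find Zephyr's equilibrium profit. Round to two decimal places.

154.22

A representative firm's profit is π_i = q_i(245 - 2Q) - 114q_i.
Setting ∂π_i/∂q_i = 0 with rivals' quantities fixed: 131 - 4q_i - 2·Σ_{j≠i} q_j = 0.
With identical firms every q_j equals q_i, so Σ_{j≠i} q_j = 3q_i and 131 = 10q_i, giving q_i = 131/10.
Price P = 245 - 2·(262/5) = 701/5.
Zephyr's profit: (701/5 - 114)·(131/10) - 189 = 154.2200.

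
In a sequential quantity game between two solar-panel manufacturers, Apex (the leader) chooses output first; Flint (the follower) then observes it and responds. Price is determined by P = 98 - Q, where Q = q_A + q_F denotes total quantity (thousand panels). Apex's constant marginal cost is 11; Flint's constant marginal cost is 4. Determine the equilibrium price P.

Solve by backward induction. Given q_A, the follower Flint maximises π_F = (98 - q_A - q_F)q_F - 4q_F.
Setting the follower's marginal profit to zero, 94 - q_A - 2q_F = 0, i.e. q_F = (94 - q_A)/2.
The leader anticipates this reaction. Substituting into P = 98 - Q gives P = 51 - (1/2)q_A, so π_A = (51 - (1/2)q_A)q_A - 11q_A.
Maximising: ∂π_A/∂q_A = 40 - q_A = 0, giving q_A = 40.
Then q_F = (94 - 40)/2 = 27.
Total output Q = 67, so price P = 98 - 67 = 31.

31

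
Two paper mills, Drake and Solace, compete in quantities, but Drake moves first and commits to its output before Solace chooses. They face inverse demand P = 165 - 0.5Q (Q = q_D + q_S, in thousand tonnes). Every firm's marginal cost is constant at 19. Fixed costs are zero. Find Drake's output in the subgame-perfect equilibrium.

146

Solve by backward induction. Given q_D, the follower Solace maximises π_S = (165 - (1/2)q_D - (1/2)q_S)q_S - 19q_S.
Setting the follower's marginal profit to zero, 146 - (1/2)q_D - q_S = 0, i.e. q_S = (146 - (1/2)q_D).
The leader anticipates this reaction. Substituting into P = 165 - 0.5Q gives P = 92 - (1/4)q_D, so π_D = (92 - (1/4)q_D)q_D - 19q_D.
Maximising: ∂π_D/∂q_D = 73 - (1/2)q_D = 0, giving q_D = 146.
Then q_S = (146 - (1/2)·146) = 73.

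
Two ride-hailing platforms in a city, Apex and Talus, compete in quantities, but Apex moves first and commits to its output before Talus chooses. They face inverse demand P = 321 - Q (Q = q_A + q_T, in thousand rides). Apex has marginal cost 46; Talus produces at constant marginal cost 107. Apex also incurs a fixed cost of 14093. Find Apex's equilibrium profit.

19

Solve by backward induction. Given q_A, the follower Talus maximises π_T = (321 - q_A - q_T)q_T - 107q_T.
Setting the follower's marginal profit to zero, 214 - q_A - 2q_T = 0, i.e. q_T = (214 - q_A)/2.
The leader anticipates this reaction. Substituting into P = 321 - Q gives P = 214 - (1/2)q_A, so π_A = (214 - (1/2)q_A)q_A - 46q_A.
Leader FOC: 168 - q_A = 0, so q_A = 168.
Then q_T = (214 - 168)/2 = 23.
Price P = 321 - 191 = 130.
Apex's profit: (130 - 46)·168 - 14093 = 19.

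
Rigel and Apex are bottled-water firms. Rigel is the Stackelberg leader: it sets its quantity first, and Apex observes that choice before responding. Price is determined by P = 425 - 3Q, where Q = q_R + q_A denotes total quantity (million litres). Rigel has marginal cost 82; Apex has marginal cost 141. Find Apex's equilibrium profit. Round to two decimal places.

The follower Apex best-responds to any q_R: π_A = (425 - 3Q)q_A - 141q_A.
Follower FOC: 284 - 3q_R - 6q_A = 0, so q_A(q_R) = (284 - 3q_R)/6.
Rigel substitutes q_A(q_R) into its own profit: π_R = q_R(425 - 3q_R - (284 - 3q_R)/2) - 82q_R = (283 - (3/2)q_R)q_R - 82q_R.
Maximising: ∂π_R/∂q_R = 201 - 3q_R = 0, giving q_R = 67.
Then q_A = (284 - 3·67)/6 = 83/6.
Price P = 425 - 3·(485/6) = 365/2.
Apex's profit: (365/2 - 141)·(83/6) = 574.0833.

574.08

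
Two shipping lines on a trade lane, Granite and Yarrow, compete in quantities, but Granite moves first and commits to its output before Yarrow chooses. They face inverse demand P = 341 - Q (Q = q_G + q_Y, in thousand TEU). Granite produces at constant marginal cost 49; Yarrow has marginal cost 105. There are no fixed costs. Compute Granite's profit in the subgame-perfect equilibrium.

Solve by backward induction. Given q_G, the follower Yarrow maximises π_Y = (341 - q_G - q_Y)q_Y - 105q_Y.
Setting the follower's marginal profit to zero, 236 - q_G - 2q_Y = 0, i.e. q_Y = (236 - q_G)/2.
Granite substitutes q_Y(q_G) into its own profit: π_G = q_G(341 - q_G - (236 - q_G)/2) - 49q_G = (223 - (1/2)q_G)q_G - 49q_G.
Leader FOC: 174 - q_G = 0, so q_G = 174.
Then q_Y = (236 - 174)/2 = 31.
Price P = 341 - 205 = 136.
Granite's profit: (136 - 49)·174 = 15138.

15138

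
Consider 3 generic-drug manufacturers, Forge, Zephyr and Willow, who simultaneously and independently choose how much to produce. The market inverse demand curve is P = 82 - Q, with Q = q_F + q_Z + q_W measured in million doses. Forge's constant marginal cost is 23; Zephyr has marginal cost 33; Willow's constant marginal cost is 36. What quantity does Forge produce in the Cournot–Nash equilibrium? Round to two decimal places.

Forge's profit: π_F = (82 - Q)q_F - (23q_F). Setting ∂π_F/∂q_F = 0: 59 - 2q_F - (q_Z + q_W) = 0.
Zephyr's first-order condition: 49 - 2q_Z - (q_F + q_W) = 0.
Willow's profit: π_W = (82 - Q)q_W - (36q_W). Setting ∂π_W/∂q_W = 0: 46 - 2q_W - (q_F + q_Z) = 0.
Adding the 3 first-order conditions: 154 − 4Q = 0, so Q = 77/2.
Back-substituting: q_F = (59 − 77/2) = 41/2, q_Z = (49 − 77/2) = 21/2, q_W = (46 − 77/2) = 15/2.

20.50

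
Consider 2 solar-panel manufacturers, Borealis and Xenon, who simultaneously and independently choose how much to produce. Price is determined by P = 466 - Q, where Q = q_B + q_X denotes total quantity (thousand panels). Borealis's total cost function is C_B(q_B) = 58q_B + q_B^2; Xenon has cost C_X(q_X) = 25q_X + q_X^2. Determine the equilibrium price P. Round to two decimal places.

296.20

Borealis's profit: π_B = (466 - Q)q_B - (58q_B + q_B²). Setting ∂π_B/∂q_B = 0: 408 - 4q_B - (q_X) = 0.
Xenon's profit: π_X = (466 - Q)q_X - (25q_X + q_X²). Setting ∂π_X/∂q_X = 0: 441 - 4q_X - (q_B) = 0.
So q_B = (408 - q_X)/4 and q_X = (441 - q_B)/4.
Substituting one into the other gives q_B = 397/5 and q_X = 452/5.
Total output Q = 849/5, so price P = 466 - 849/5 = 1481/5.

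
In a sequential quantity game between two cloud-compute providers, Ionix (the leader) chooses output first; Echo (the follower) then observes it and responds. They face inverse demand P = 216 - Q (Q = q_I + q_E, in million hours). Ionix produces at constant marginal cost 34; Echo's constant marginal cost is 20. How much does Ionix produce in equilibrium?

84

The follower Echo best-responds to any q_I: π_E = (216 - Q)q_E - 20q_E.
∂π_E/∂q_E = 196 - q_I - 2q_E = 0 gives the reaction function q_E = (196 - q_I)/2.
The leader anticipates this reaction. Substituting into P = 216 - Q gives P = 118 - (1/2)q_I, so π_I = (118 - (1/2)q_I)q_I - 34q_I.
The leader's first-order condition 84 - q_I = 0 yields q_I = 84.
Then q_E = (196 - 84)/2 = 56.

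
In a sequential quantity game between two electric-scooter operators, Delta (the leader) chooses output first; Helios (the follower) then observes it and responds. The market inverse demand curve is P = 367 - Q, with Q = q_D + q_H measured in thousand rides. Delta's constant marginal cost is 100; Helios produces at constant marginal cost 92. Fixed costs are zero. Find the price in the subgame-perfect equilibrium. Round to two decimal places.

164.75

The follower Helios best-responds to any q_D: π_H = (367 - Q)q_H - 92q_H.
∂π_H/∂q_H = 275 - q_D - 2q_H = 0 gives the reaction function q_H = (275 - q_D)/2.
Delta substitutes q_H(q_D) into its own profit: π_D = q_D(367 - q_D - (275 - q_D)/2) - 100q_D = (459/2 - (1/2)q_D)q_D - 100q_D.
Maximising: ∂π_D/∂q_D = 259/2 - q_D = 0, giving q_D = 259/2.
Then q_H = (275 - 259/2)/2 = 291/4.
Total output Q = 809/4, so price P = 367 - 809/4 = 659/4.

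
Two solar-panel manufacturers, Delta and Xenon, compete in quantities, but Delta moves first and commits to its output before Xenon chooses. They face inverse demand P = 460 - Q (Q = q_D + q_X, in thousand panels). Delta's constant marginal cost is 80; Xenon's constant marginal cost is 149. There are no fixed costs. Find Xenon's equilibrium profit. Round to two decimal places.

The follower Xenon best-responds to any q_D: π_X = (460 - Q)q_X - 149q_X.
∂π_X/∂q_X = 311 - q_D - 2q_X = 0 gives the reaction function q_X = (311 - q_D)/2.
The leader anticipates this reaction. Substituting into P = 460 - Q gives P = 609/2 - (1/2)q_D, so π_D = (609/2 - (1/2)q_D)q_D - 80q_D.
Leader FOC: 449/2 - q_D = 0, so q_D = 449/2.
Then q_X = (311 - 449/2)/2 = 173/4.
Price P = 460 - 1071/4 = 769/4.
Xenon's profit: (769/4 - 149)·(173/4) = 1870.5625.

1870.56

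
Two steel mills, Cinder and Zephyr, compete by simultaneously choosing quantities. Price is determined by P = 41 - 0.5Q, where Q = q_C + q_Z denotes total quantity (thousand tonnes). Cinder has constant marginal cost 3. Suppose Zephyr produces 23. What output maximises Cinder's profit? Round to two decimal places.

26.50

With the rival's output fixed at 23, Cinder's profit is π_C = (41 - (1/2)·23 - (1/2)q_C)q_C - (3q_C) = (59/2 - (1/2)q_C)q_C - (3q_C).
∂π_C/∂q_C = 53/2 - q_C = 0, so q_C = 53/2.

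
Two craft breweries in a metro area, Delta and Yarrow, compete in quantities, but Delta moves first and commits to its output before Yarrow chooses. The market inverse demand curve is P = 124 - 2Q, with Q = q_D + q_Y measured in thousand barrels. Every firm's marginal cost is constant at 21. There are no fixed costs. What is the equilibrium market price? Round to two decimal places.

The follower Yarrow best-responds to any q_D: π_Y = (124 - 2Q)q_Y - 21q_Y.
∂π_Y/∂q_Y = 103 - 2q_D - 4q_Y = 0 gives the reaction function q_Y = (103 - 2q_D)/4.
Delta substitutes q_Y(q_D) into its own profit: π_D = q_D(124 - 2q_D - (103 - 2q_D)/2) - 21q_D = (145/2 - q_D)q_D - 21q_D.
The leader's first-order condition 103/2 - 2q_D = 0 yields q_D = 103/4.
Then q_Y = (103 - 2·(103/4))/4 = 103/8.
Total output Q = 309/8, so price P = 124 - 2·(309/8) = 187/4.

46.75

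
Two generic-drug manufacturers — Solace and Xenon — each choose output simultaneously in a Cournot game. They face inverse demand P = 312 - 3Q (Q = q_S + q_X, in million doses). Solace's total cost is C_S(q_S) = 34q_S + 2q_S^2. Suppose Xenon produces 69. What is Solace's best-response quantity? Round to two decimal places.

7.10

With the rival's output fixed at 69, Solace's profit is π_S = (312 - 3·69 - 3q_S)q_S - (34q_S + 2q_S²) = (105 - 3q_S)q_S - (34q_S + 2q_S²).
∂π_S/∂q_S = 71 - 10q_S = 0, so q_S = 71/10.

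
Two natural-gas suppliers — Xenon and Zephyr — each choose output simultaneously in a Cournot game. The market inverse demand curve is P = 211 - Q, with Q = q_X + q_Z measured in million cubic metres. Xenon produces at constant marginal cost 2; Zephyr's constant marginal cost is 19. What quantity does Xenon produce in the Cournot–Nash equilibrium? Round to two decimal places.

75.33

Xenon's profit: π_X = (211 - Q)q_X - (2q_X). Setting ∂π_X/∂q_X = 0: 209 - 2q_X - (q_Z) = 0.
Zephyr's first-order condition: 192 - 2q_Z - (q_X) = 0.
Best responses: q_X = (209 - q_Z)/2, q_Z = (192 - q_X)/2.
Solving the pair: q_X = 226/3, q_Z = 175/3.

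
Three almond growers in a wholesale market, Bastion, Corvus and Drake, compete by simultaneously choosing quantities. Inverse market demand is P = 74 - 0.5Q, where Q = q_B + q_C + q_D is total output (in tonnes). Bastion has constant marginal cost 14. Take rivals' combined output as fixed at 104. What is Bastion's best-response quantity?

With rivals' combined output fixed at 104, Bastion's profit is π_B = (74 - (1/2)·104 - (1/2)q_B)q_B - (14q_B) = (22 - (1/2)q_B)q_B - (14q_B).
∂π_B/∂q_B = 8 - q_B = 0, so q_B = 8.

8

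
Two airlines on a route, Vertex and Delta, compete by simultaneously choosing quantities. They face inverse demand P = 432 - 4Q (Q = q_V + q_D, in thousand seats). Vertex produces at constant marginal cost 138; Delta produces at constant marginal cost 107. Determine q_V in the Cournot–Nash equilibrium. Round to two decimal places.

21.92

Vertex's profit: π_V = (432 - 4Q)q_V - (138q_V). Setting ∂π_V/∂q_V = 0: 294 - 8q_V - 4(q_D) = 0.
Delta's profit: π_D = (432 - 4Q)q_D - (107q_D). Setting ∂π_D/∂q_D = 0: 325 - 8q_D - 4(q_V) = 0.
Rearranging gives the reaction functions q_V = (294 - 4q_D)/8 and q_D = (325 - 4q_V)/8.
Solving the pair: q_V = 263/12, q_D = 89/3.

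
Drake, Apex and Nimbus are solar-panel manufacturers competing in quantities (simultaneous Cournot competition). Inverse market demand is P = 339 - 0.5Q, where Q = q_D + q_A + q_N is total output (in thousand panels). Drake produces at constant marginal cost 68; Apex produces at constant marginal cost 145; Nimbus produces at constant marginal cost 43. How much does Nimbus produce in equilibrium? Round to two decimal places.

Drake's profit: π_D = (339 - 0.5Q)q_D - (68q_D). Setting ∂π_D/∂q_D = 0: 271 - q_D - (1/2)(q_A + q_N) = 0.
Apex's profit: π_A = (339 - 0.5Q)q_A - (145q_A). Setting ∂π_A/∂q_A = 0: 194 - q_A - (1/2)(q_D + q_N) = 0.
Nimbus's profit: π_N = (339 - 0.5Q)q_N - (43q_N). Setting ∂π_N/∂q_N = 0: 296 - q_N - (1/2)(q_D + q_A) = 0.
Adding the 3 first-order conditions: 761 − 2Q = 0, so Q = 761/2.
Back-substituting: q_D = (271 − 761/4)/(1/2) = 323/2, q_A = (194 − 761/4)/(1/2) = 15/2, q_N = (296 − 761/4)/(1/2) = 423/2.

211.50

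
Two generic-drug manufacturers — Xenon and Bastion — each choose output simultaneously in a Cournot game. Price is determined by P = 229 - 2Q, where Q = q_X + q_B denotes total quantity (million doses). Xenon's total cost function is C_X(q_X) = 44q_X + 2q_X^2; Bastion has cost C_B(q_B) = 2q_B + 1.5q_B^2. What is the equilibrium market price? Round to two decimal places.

Xenon's profit: π_X = (229 - 2Q)q_X - (44q_X + 2q_X²). Setting ∂π_X/∂q_X = 0: 185 - 8q_X - 2(q_B) = 0.
Bastion's profit: π_B = (229 - 2Q)q_B - (2q_B + (3/2)q_B²). Setting ∂π_B/∂q_B = 0: 227 - 7q_B - 2(q_X) = 0.
So q_X = (185 - 2q_B)/8 and q_B = (227 - 2q_X)/7.
Substituting one into the other gives q_X = 841/52 and q_B = 723/26.
Total output Q = 43.9808, so price P = 229 - 2·43.9808 = 141.0385.

141.04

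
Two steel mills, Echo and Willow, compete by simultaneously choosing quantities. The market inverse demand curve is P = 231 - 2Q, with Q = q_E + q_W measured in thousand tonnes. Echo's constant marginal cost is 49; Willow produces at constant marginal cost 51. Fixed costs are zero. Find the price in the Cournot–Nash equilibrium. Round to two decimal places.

Echo's profit: π_E = (231 - 2Q)q_E - (49q_E). Setting ∂π_E/∂q_E = 0: 182 - 4q_E - 2(q_W) = 0.
Willow's first-order condition: 180 - 4q_W - 2(q_E) = 0.
Rearranging gives the reaction functions q_E = (182 - 2q_W)/4 and q_W = (180 - 2q_E)/4.
Solving the pair: q_E = 92/3, q_W = 89/3.
Total output Q = 181/3, so price P = 231 - 2·(181/3) = 331/3.

110.33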